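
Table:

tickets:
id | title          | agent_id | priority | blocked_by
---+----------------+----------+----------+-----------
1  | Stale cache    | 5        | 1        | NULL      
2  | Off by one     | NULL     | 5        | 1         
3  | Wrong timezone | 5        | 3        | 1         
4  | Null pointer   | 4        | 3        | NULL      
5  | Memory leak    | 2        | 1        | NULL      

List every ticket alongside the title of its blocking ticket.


This is a self-join: tickets is joined to a second copy of itself, matching each row's blocked_by to another row's id. Use LEFT JOIN so rows with blocked_by=NULL are kept.
  - ticket 1 (Stale cache): blocked_by=NULL -> NULL
  - ticket 2 (Off by one): blocked_by=1 -> Stale cache
  - ticket 3 (Wrong timezone): blocked_by=1 -> Stale cache
  - ticket 4 (Null pointer): blocked_by=NULL -> NULL
  - ticket 5 (Memory leak): blocked_by=NULL -> NULL

SQL:
SELECT a.title AS item, b.title AS blocked_by
FROM tickets a
LEFT JOIN tickets b ON a.blocked_by = b.id

Result:
item           | blocked_by 
---------------+------------
Stale cache    | NULL       
Off by one     | Stale cache
Wrong timezone | Stale cache
Null pointer   | NULL       
Memory leak    | NULL       


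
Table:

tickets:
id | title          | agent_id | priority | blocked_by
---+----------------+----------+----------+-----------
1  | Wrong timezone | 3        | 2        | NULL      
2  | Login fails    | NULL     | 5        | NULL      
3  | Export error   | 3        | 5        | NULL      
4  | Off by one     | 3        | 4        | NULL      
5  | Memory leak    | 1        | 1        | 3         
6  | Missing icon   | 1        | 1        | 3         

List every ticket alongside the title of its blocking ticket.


This is a self-join: tickets is joined to a second copy of itself, matching each row's blocked_by to another row's id. Use LEFT JOIN so rows with blocked_by=NULL are kept.
  - ticket 1 (Wrong timezone): blocked_by=NULL -> NULL
  - ticket 2 (Login fails): blocked_by=NULL -> NULL
  - ticket 3 (Export error): blocked_by=NULL -> NULL
  - ticket 4 (Off by one): blocked_by=NULL -> NULL
  - ticket 5 (Memory leak): blocked_by=3 -> Export error
  - ticket 6 (Missing icon): blocked_by=3 -> Export error

SQL:
SELECT a.title AS item, b.title AS blocked_by
FROM tickets a
LEFT JOIN tickets b ON a.blocked_by = b.id

Result:
item           | blocked_by  
---------------+-------------
Wrong timezone | NULL        
Login fails    | NULL        
Export error   | NULL        
Off by one     | NULL        
Memory leak    | Export error
Missing icon   | Export error


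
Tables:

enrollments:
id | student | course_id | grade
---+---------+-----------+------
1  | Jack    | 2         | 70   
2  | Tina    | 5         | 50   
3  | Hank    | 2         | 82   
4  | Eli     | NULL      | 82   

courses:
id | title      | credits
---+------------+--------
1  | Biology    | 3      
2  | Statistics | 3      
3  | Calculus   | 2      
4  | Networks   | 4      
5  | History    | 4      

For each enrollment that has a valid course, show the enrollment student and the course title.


INNER JOIN keeps only enrollments rows whose course_id matches an id in courses. Walk through each enrollment:
  - enrollment 1 (Jack): course_id=2 -> matches Statistics
  - enrollment 2 (Tina): course_id=5 -> matches History
  - enrollment 3 (Hank): course_id=2 -> matches Statistics
  - enrollment 4 (Eli): course_id=NULL, no match -> dropped
So 1 of 4 rows is dropped.

SQL:
SELECT a.student, b.title AS course
FROM enrollments a
INNER JOIN courses b ON a.course_id = b.id

Result:
student | course    
--------+-----------
Jack    | Statistics
Tina    | History   
Hank    | Statistics


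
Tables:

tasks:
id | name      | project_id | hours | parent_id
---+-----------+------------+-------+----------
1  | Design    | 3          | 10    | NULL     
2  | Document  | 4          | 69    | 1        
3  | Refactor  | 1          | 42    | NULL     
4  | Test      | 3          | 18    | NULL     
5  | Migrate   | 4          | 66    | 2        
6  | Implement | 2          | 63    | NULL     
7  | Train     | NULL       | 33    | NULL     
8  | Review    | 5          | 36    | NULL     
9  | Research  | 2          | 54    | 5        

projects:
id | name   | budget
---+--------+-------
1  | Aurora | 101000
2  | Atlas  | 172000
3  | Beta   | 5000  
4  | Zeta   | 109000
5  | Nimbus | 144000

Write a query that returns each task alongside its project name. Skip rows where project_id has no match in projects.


INNER JOIN keeps only tasks rows whose project_id matches an id in projects. Walk through each task:
  - task 1 (Design): project_id=3 -> matches Beta
  - task 2 (Document): project_id=4 -> matches Zeta
  - task 3 (Refactor): project_id=1 -> matches Aurora
  - task 4 (Test): project_id=3 -> matches Beta
  - task 5 (Migrate): project_id=4 -> matches Zeta
  - task 6 (Implement): project_id=2 -> matches Atlas
  - task 7 (Train): project_id=NULL, no match -> dropped
  - task 8 (Review): project_id=5 -> matches Nimbus
  - task 9 (Research): project_id=2 -> matches Atlas
So 1 of 9 rows is dropped.

SQL:
SELECT a.name, b.name AS project
FROM tasks a
INNER JOIN projects b ON a.project_id = b.id

Result:
name      | project
----------+--------
Design    | Beta   
Document  | Zeta   
Refactor  | Aurora 
Test      | Beta   
Migrate   | Zeta   
Implement | Atlas  
Review    | Nimbus 
Research  | Atlas  


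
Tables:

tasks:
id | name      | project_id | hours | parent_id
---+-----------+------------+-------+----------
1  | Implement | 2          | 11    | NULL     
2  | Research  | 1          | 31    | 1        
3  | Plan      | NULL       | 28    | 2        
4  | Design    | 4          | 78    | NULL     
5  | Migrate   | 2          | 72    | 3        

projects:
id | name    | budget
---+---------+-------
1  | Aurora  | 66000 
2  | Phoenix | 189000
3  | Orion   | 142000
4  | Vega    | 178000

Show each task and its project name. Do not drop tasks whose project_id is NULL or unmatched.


LEFT JOIN keeps every row from tasks (the left table); where project_id has no match in projects, the project columns become NULL. Walk through each task:
  - task 1 (Implement): project_id=2 -> matches Phoenix
  - task 2 (Research): project_id=1 -> matches Aurora
  - task 3 (Plan): project_id=NULL, no match -> kept with NULL
  - task 4 (Design): project_id=4 -> matches Vega
  - task 5 (Migrate): project_id=2 -> matches Phoenix
All 5 rows appear; 1 has NULL project.

SQL:
SELECT a.name, b.name AS project
FROM tasks a
LEFT JOIN projects b ON a.project_id = b.id

Result:
name      | project
----------+--------
Implement | Phoenix
Research  | Aurora 
Plan      | NULL   
Design    | Vega   
Migrate   | Phoenix


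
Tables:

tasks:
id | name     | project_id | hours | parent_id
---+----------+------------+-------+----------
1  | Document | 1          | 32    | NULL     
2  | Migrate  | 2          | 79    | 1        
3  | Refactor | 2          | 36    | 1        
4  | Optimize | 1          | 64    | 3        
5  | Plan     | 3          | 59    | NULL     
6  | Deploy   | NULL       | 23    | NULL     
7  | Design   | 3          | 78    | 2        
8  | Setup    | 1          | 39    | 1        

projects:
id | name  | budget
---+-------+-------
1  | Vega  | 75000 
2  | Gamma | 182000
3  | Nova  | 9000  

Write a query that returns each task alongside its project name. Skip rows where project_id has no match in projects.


INNER JOIN keeps only tasks rows whose project_id matches an id in projects. Walk through each task:
  - task 1 (Document): project_id=1 -> matches Vega
  - task 2 (Migrate): project_id=2 -> matches Gamma
  - task 3 (Refactor): project_id=2 -> matches Gamma
  - task 4 (Optimize): project_id=1 -> matches Vega
  - task 5 (Plan): project_id=3 -> matches Nova
  - task 6 (Deploy): project_id=NULL, no match -> dropped
  - task 7 (Design): project_id=3 -> matches Nova
  - task 8 (Setup): project_id=1 -> matches Vega
So 1 of 8 rows is dropped.

SQL:
SELECT a.name, b.name AS project
FROM tasks a
INNER JOIN projects b ON a.project_id = b.id

Result:
name     | project
---------+--------
Document | Vega   
Migrate  | Gamma  
Refactor | Gamma  
Optimize | Vega   
Plan     | Nova   
Design   | Nova   
Setup    | Vega   


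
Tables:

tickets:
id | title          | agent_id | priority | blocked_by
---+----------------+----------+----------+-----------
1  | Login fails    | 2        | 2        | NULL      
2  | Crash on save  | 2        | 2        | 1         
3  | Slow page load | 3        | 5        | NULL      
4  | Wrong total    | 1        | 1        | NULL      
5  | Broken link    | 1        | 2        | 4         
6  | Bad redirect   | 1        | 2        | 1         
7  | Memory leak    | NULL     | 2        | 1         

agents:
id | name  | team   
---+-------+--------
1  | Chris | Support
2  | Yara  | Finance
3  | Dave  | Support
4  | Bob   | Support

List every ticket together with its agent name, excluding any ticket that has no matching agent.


INNER JOIN keeps only tickets rows whose agent_id matches an id in agents. Walk through each ticket:
  - ticket 1 (Login fails): agent_id=2 -> matches Yara
  - ticket 2 (Crash on save): agent_id=2 -> matches Yara
  - ticket 3 (Slow page load): agent_id=3 -> matches Dave
  - ticket 4 (Wrong total): agent_id=1 -> matches Chris
  - ticket 5 (Broken link): agent_id=1 -> matches Chris
  - ticket 6 (Bad redirect): agent_id=1 -> matches Chris
  - ticket 7 (Memory leak): agent_id=NULL, no match -> dropped
So 1 of 7 rows is dropped.

SQL:
SELECT a.title, b.name AS agent
FROM tickets a
INNER JOIN agents b ON a.agent_id = b.id

Result:
title          | agent
---------------+------
Login fails    | Yara 
Crash on save  | Yara 
Slow page load | Dave 
Wrong total    | Chris
Broken link    | Chris
Bad redirect   | Chris


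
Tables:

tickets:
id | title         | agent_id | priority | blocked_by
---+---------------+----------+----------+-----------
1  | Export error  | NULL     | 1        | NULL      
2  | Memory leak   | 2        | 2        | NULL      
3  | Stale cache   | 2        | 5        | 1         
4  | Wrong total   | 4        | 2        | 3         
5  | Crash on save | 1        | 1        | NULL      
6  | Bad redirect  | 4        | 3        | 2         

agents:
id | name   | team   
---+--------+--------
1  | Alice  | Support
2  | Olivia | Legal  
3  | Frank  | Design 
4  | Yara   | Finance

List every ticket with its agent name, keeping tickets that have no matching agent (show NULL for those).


LEFT JOIN keeps every row from tickets (the left table); where agent_id has no match in agents, the agent columns become NULL. Walk through each ticket:
  - ticket 1 (Export error): agent_id=NULL, no match -> kept with NULL
  - ticket 2 (Memory leak): agent_id=2 -> matches Olivia
  - ticket 3 (Stale cache): agent_id=2 -> matches Olivia
  - ticket 4 (Wrong total): agent_id=4 -> matches Yara
  - ticket 5 (Crash on save): agent_id=1 -> matches Alice
  - ticket 6 (Bad redirect): agent_id=4 -> matches Yara
All 6 rows appear; 1 has NULL agent.

SQL:
SELECT a.title, b.name AS agent
FROM tickets a
LEFT JOIN agents b ON a.agent_id = b.id

Result:
title         | agent 
--------------+-------
Export error  | NULL  
Memory leak   | Olivia
Stale cache   | Olivia
Wrong total   | Yara  
Crash on save | Alice 
Bad redirect  | Yara  


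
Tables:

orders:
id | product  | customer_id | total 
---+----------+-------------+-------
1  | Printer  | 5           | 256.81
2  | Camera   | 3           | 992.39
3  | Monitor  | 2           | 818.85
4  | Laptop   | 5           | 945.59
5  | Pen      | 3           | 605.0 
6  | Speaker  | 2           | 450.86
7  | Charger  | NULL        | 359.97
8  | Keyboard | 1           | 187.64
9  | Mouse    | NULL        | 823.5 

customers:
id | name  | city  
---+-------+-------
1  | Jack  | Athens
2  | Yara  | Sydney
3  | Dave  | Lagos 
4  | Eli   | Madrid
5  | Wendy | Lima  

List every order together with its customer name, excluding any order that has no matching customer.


INNER JOIN keeps only orders rows whose customer_id matches an id in customers. Walk through each order:
  - order 1 (Printer): customer_id=5 -> matches Wendy
  - order 2 (Camera): customer_id=3 -> matches Dave
  - order 3 (Monitor): customer_id=2 -> matches Yara
  - order 4 (Laptop): customer_id=5 -> matches Wendy
  - order 5 (Pen): customer_id=3 -> matches Dave
  - order 6 (Speaker): customer_id=2 -> matches Yara
  - order 7 (Charger): customer_id=NULL, no match -> dropped
  - order 8 (Keyboard): customer_id=1 -> matches Jack
  - order 9 (Mouse): customer_id=NULL, no match -> dropped
So 2 of 9 rows are dropped.

SQL:
SELECT a.product, b.name AS customer
FROM orders a
INNER JOIN customers b ON a.customer_id = b.id

Result:
product  | customer
---------+---------
Printer  | Wendy   
Camera   | Dave    
Monitor  | Yara    
Laptop   | Wendy   
Pen      | Dave    
Speaker  | Yara    
Keyboard | Jack    


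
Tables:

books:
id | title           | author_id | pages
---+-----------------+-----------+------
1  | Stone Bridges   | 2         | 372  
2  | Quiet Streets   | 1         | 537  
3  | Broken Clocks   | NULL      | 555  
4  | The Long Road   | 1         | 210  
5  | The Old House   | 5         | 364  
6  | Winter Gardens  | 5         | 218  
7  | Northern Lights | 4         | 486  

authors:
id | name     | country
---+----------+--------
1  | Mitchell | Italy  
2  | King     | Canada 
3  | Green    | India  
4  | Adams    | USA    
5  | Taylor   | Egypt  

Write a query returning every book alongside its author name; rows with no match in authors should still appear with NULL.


LEFT JOIN keeps every row from books (the left table); where author_id has no match in authors, the author columns become NULL. Walk through each book:
  - book 1 (Stone Bridges): author_id=2 -> matches King
  - book 2 (Quiet Streets): author_id=1 -> matches Mitchell
  - book 3 (Broken Clocks): author_id=NULL, no match -> kept with NULL
  - book 4 (The Long Road): author_id=1 -> matches Mitchell
  - book 5 (The Old House): author_id=5 -> matches Taylor
  - book 6 (Winter Gardens): author_id=5 -> matches Taylor
  - book 7 (Northern Lights): author_id=4 -> matches Adams
All 7 rows appear; 1 has NULL author.

SQL:
SELECT a.title, b.name AS author
FROM books a
LEFT JOIN authors b ON a.author_id = b.id

Result:
title           | author  
----------------+---------
Stone Bridges   | King    
Quiet Streets   | Mitchell
Broken Clocks   | NULL    
The Long Road   | Mitchell
The Old House   | Taylor  
Winter Gardens  | Taylor  
Northern Lights | Adams   


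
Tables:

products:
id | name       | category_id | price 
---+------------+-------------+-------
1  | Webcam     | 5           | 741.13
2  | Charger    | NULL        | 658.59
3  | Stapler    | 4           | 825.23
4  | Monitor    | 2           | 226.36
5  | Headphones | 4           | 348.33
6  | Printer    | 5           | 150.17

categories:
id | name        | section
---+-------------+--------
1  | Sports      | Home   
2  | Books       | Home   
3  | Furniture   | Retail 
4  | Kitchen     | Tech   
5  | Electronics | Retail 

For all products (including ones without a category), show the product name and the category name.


LEFT JOIN keeps every row from products (the left table); where category_id has no match in categories, the category columns become NULL. Walk through each product:
  - product 1 (Webcam): category_id=5 -> matches Electronics
  - product 2 (Charger): category_id=NULL, no match -> kept with NULL
  - product 3 (Stapler): category_id=4 -> matches Kitchen
  - product 4 (Monitor): category_id=2 -> matches Books
  - product 5 (Headphones): category_id=4 -> matches Kitchen
  - product 6 (Printer): category_id=5 -> matches Electronics
All 6 rows appear; 1 has NULL category.

SQL:
SELECT a.name, b.name AS category
FROM products a
LEFT JOIN categories b ON a.category_id = b.id

Result:
name       | category   
-----------+------------
Webcam     | Electronics
Charger    | NULL       
Stapler    | Kitchen    
Monitor    | Books      
Headphones | Kitchen    
Printer    | Electronics


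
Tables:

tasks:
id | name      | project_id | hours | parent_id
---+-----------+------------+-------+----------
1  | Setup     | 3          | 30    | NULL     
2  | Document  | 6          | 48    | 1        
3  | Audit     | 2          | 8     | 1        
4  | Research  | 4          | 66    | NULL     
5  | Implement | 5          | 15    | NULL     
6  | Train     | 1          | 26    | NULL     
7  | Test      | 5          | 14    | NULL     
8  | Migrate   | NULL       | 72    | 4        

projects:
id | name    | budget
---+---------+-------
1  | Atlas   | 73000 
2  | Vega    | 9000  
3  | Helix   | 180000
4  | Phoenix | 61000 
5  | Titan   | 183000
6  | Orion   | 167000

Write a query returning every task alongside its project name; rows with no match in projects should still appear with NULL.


LEFT JOIN keeps every row from tasks (the left table); where project_id has no match in projects, the project columns become NULL. Walk through each task:
  - task 1 (Setup): project_id=3 -> matches Helix
  - task 2 (Document): project_id=6 -> matches Orion
  - task 3 (Audit): project_id=2 -> matches Vega
  - task 4 (Research): project_id=4 -> matches Phoenix
  - task 5 (Implement): project_id=5 -> matches Titan
  - task 6 (Train): project_id=1 -> matches Atlas
  - task 7 (Test): project_id=5 -> matches Titan
  - task 8 (Migrate): project_id=NULL, no match -> kept with NULL
All 8 rows appear; 1 has NULL project.

SQL:
SELECT a.name, b.name AS project
FROM tasks a
LEFT JOIN projects b ON a.project_id = b.id

Result:
name      | project
----------+--------
Setup     | Helix  
Document  | Orion  
Audit     | Vega   
Research  | Phoenix
Implement | Titan  
Train     | Atlas  
Test      | Titan  
Migrate   | NULL   


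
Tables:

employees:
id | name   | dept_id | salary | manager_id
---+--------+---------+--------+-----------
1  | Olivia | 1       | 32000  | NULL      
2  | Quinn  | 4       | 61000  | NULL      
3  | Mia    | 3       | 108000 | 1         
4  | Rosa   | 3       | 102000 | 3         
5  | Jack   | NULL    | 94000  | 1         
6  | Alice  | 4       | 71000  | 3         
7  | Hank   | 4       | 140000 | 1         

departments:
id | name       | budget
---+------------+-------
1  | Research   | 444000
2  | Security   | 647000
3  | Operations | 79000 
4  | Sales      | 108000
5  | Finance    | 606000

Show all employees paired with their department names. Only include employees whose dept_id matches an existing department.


INNER JOIN keeps only employees rows whose dept_id matches an id in departments. Walk through each employee:
  - employee 1 (Olivia): dept_id=1 -> matches Research
  - employee 2 (Quinn): dept_id=4 -> matches Sales
  - employee 3 (Mia): dept_id=3 -> matches Operations
  - employee 4 (Rosa): dept_id=3 -> matches Operations
  - employee 5 (Jack): dept_id=NULL, no match -> dropped
  - employee 6 (Alice): dept_id=4 -> matches Sales
  - employee 7 (Hank): dept_id=4 -> matches Sales
So 1 of 7 rows is dropped.

SQL:
SELECT a.name, b.name AS department
FROM employees a
INNER JOIN departments b ON a.dept_id = b.id

Result:
name   | department
-------+-----------
Olivia | Research  
Quinn  | Sales     
Mia    | Operations
Rosa   | Operations
Alice  | Sales     
Hank   | Sales     


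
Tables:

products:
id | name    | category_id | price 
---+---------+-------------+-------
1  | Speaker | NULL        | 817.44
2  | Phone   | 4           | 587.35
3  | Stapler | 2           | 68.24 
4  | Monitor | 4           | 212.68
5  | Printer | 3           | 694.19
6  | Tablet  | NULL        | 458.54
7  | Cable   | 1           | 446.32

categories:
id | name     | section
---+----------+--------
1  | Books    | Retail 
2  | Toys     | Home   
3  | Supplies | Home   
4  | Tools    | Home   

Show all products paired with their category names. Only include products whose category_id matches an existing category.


INNER JOIN keeps only products rows whose category_id matches an id in categories. Walk through each product:
  - product 1 (Speaker): category_id=NULL, no match -> dropped
  - product 2 (Phone): category_id=4 -> matches Tools
  - product 3 (Stapler): category_id=2 -> matches Toys
  - product 4 (Monitor): category_id=4 -> matches Tools
  - product 5 (Printer): category_id=3 -> matches Supplies
  - product 6 (Tablet): category_id=NULL, no match -> dropped
  - product 7 (Cable): category_id=1 -> matches Books
So 2 of 7 rows are dropped.

SQL:
SELECT a.name, b.name AS category
FROM products a
INNER JOIN categories b ON a.category_id = b.id

Result:
name    | category
--------+---------
Phone   | Tools   
Stapler | Toys    
Monitor | Tools   
Printer | Supplies
Cable   | Books   


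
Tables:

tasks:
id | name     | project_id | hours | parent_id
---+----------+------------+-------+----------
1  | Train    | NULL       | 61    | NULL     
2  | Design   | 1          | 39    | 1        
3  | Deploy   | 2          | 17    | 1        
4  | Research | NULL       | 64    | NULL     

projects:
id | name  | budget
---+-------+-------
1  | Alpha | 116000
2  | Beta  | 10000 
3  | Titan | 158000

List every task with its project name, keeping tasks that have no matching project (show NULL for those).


LEFT JOIN keeps every row from tasks (the left table); where project_id has no match in projects, the project columns become NULL. Walk through each task:
  - task 1 (Train): project_id=NULL, no match -> kept with NULL
  - task 2 (Design): project_id=1 -> matches Alpha
  - task 3 (Deploy): project_id=2 -> matches Beta
  - task 4 (Research): project_id=NULL, no match -> kept with NULL
All 4 rows appear; 2 have NULL project.

SQL:
SELECT a.name, b.name AS project
FROM tasks a
LEFT JOIN projects b ON a.project_id = b.id

Result:
name     | project
---------+--------
Train    | NULL   
Design   | Alpha  
Deploy   | Beta   
Research | NULL   


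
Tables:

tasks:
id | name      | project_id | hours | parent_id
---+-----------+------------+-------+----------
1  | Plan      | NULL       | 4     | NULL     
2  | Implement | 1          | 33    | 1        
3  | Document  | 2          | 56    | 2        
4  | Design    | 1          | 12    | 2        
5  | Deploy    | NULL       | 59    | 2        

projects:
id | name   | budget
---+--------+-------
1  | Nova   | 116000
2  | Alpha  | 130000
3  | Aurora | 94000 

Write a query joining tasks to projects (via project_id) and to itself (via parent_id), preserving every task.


Two LEFT JOINs from the same base table tasks: one to projects via project_id, one to tasks itself via parent_id. Both are LEFT so every task is preserved.
Match against projects:
  - task 1 (Plan): project_id=NULL, no match -> kept with NULL
  - task 2 (Implement): project_id=1 -> matches Nova
  - task 3 (Document): project_id=2 -> matches Alpha
  - task 4 (Design): project_id=1 -> matches Nova
  - task 5 (Deploy): project_id=NULL, no match -> kept with NULL
Match against tasks (self):
  - task 1 (Plan): parent_id=NULL -> NULL
  - task 2 (Implement): parent_id=1 -> Plan
  - task 3 (Document): parent_id=2 -> Implement
  - task 4 (Design): parent_id=2 -> Implement
  - task 5 (Deploy): parent_id=2 -> Implement

SQL:
SELECT a.name, b.name AS project, c.name AS parent
FROM tasks a
LEFT JOIN projects b ON a.project_id = b.id
LEFT JOIN tasks c ON a.parent_id = c.id

Result:
name      | project | parent   
----------+---------+----------
Plan      | NULL    | NULL     
Implement | Nova    | Plan     
Document  | Alpha   | Implement
Design    | Nova    | Implement
Deploy    | NULL    | Implement


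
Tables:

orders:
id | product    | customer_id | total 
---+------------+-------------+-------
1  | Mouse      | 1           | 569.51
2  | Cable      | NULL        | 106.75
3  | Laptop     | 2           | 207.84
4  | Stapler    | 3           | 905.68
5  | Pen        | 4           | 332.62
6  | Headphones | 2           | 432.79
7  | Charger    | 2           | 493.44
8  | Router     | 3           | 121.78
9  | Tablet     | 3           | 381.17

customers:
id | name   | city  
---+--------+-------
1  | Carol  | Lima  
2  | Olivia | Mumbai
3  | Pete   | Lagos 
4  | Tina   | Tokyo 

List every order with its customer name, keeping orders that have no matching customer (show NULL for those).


LEFT JOIN keeps every row from orders (the left table); where customer_id has no match in customers, the customer columns become NULL. Walk through each order:
  - order 1 (Mouse): customer_id=1 -> matches Carol
  - order 2 (Cable): customer_id=NULL, no match -> kept with NULL
  - order 3 (Laptop): customer_id=2 -> matches Olivia
  - order 4 (Stapler): customer_id=3 -> matches Pete
  - order 5 (Pen): customer_id=4 -> matches Tina
  - order 6 (Headphones): customer_id=2 -> matches Olivia
  - order 7 (Charger): customer_id=2 -> matches Olivia
  - order 8 (Router): customer_id=3 -> matches Pete
  - order 9 (Tablet): customer_id=3 -> matches Pete
All 9 rows appear; 1 has NULL customer.

SQL:
SELECT a.product, b.name AS customer
FROM orders a
LEFT JOIN customers b ON a.customer_id = b.id

Result:
product    | customer
-----------+---------
Mouse      | Carol   
Cable      | NULL    
Laptop     | Olivia  
Stapler    | Pete    
Pen        | Tina    
Headphones | Olivia  
Charger    | Olivia  
Router     | Pete    
Tablet     | Pete    


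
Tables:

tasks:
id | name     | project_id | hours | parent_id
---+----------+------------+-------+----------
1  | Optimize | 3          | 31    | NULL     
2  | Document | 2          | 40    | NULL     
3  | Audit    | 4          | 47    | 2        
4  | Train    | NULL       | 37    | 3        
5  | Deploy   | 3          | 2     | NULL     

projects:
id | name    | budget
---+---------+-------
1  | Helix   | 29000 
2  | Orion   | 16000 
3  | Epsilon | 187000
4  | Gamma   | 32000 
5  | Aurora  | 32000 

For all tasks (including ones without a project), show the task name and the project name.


LEFT JOIN keeps every row from tasks (the left table); where project_id has no match in projects, the project columns become NULL. Walk through each task:
  - task 1 (Optimize): project_id=3 -> matches Epsilon
  - task 2 (Document): project_id=2 -> matches Orion
  - task 3 (Audit): project_id=4 -> matches Gamma
  - task 4 (Train): project_id=NULL, no match -> kept with NULL
  - task 5 (Deploy): project_id=3 -> matches Epsilon
All 5 rows appear; 1 has NULL project.

SQL:
SELECT a.name, b.name AS project
FROM tasks a
LEFT JOIN projects b ON a.project_id = b.id

Result:
name     | project
---------+--------
Optimize | Epsilon
Document | Orion  
Audit    | Gamma  
Train    | NULL   
Deploy   | Epsilon


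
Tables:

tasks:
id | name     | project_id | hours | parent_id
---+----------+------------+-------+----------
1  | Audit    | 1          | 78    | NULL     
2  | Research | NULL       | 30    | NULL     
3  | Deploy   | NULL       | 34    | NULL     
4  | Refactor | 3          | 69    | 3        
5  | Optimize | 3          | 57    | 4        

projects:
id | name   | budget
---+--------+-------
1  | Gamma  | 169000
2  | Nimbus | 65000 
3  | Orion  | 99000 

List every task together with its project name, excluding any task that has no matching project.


INNER JOIN keeps only tasks rows whose project_id matches an id in projects. Walk through each task:
  - task 1 (Audit): project_id=1 -> matches Gamma
  - task 2 (Research): project_id=NULL, no match -> dropped
  - task 3 (Deploy): project_id=NULL, no match -> dropped
  - task 4 (Refactor): project_id=3 -> matches Orion
  - task 5 (Optimize): project_id=3 -> matches Orion
So 2 of 5 rows are dropped.

SQL:
SELECT a.name, b.name AS project
FROM tasks a
INNER JOIN projects b ON a.project_id = b.id

Result:
name     | project
---------+--------
Audit    | Gamma  
Refactor | Orion  
Optimize | Orion  


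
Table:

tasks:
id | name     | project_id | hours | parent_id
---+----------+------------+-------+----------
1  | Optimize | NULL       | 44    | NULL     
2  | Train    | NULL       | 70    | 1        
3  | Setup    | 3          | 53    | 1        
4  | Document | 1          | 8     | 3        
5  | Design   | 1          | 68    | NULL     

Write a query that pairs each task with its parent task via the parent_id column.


This is a self-join: tasks is joined to a second copy of itself, matching each row's parent_id to another row's id. Use LEFT JOIN so rows with parent_id=NULL are kept.
  - task 1 (Optimize): parent_id=NULL -> NULL
  - task 2 (Train): parent_id=1 -> Optimize
  - task 3 (Setup): parent_id=1 -> Optimize
  - task 4 (Document): parent_id=3 -> Setup
  - task 5 (Design): parent_id=NULL -> NULL

SQL:
SELECT a.name AS item, b.name AS parent
FROM tasks a
LEFT JOIN tasks b ON a.parent_id = b.id

Result:
item     | parent  
---------+---------
Optimize | NULL    
Train    | Optimize
Setup    | Optimize
Document | Setup   
Design   | NULL    


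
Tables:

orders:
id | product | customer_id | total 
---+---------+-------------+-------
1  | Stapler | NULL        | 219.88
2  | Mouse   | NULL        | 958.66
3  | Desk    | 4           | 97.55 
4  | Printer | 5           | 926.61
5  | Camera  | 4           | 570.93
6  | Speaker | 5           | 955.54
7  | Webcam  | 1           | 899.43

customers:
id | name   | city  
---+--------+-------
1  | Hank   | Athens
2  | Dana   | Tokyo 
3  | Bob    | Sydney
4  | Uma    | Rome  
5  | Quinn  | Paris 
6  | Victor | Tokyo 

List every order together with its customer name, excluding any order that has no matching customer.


INNER JOIN keeps only orders rows whose customer_id matches an id in customers. Walk through each order:
  - order 1 (Stapler): customer_id=NULL, no match -> dropped
  - order 2 (Mouse): customer_id=NULL, no match -> dropped
  - order 3 (Desk): customer_id=4 -> matches Uma
  - order 4 (Printer): customer_id=5 -> matches Quinn
  - order 5 (Camera): customer_id=4 -> matches Uma
  - order 6 (Speaker): customer_id=5 -> matches Quinn
  - order 7 (Webcam): customer_id=1 -> matches Hank
So 2 of 7 rows are dropped.

SQL:
SELECT a.product, b.name AS customer
FROM orders a
INNER JOIN customers b ON a.customer_id = b.id

Result:
product | customer
--------+---------
Desk    | Uma     
Printer | Quinn   
Camera  | Uma     
Speaker | Quinn   
Webcam  | Hank    


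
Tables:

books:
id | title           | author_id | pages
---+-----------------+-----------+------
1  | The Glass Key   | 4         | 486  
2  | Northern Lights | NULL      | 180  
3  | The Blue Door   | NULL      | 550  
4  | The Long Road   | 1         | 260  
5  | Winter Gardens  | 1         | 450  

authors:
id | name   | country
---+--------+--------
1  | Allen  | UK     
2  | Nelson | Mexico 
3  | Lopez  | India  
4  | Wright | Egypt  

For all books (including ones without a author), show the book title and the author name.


LEFT JOIN keeps every row from books (the left table); where author_id has no match in authors, the author columns become NULL. Walk through each book:
  - book 1 (The Glass Key): author_id=4 -> matches Wright
  - book 2 (Northern Lights): author_id=NULL, no match -> kept with NULL
  - book 3 (The Blue Door): author_id=NULL, no match -> kept with NULL
  - book 4 (The Long Road): author_id=1 -> matches Allen
  - book 5 (Winter Gardens): author_id=1 -> matches Allen
All 5 rows appear; 2 have NULL author.

SQL:
SELECT a.title, b.name AS author
FROM books a
LEFT JOIN authors b ON a.author_id = b.id

Result:
title           | author
----------------+-------
The Glass Key   | Wright
Northern Lights | NULL  
The Blue Door   | NULL  
The Long Road   | Allen 
Winter Gardens  | Allen 


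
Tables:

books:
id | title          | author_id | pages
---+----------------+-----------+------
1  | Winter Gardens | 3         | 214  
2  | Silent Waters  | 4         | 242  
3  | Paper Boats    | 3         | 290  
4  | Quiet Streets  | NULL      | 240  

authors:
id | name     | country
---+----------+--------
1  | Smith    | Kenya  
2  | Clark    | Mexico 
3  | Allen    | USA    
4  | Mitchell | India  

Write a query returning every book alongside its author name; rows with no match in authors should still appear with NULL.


LEFT JOIN keeps every row from books (the left table); where author_id has no match in authors, the author columns become NULL. Walk through each book:
  - book 1 (Winter Gardens): author_id=3 -> matches Allen
  - book 2 (Silent Waters): author_id=4 -> matches Mitchell
  - book 3 (Paper Boats): author_id=3 -> matches Allen
  - book 4 (Quiet Streets): author_id=NULL, no match -> kept with NULL
All 4 rows appear; 1 has NULL author.

SQL:
SELECT a.title, b.name AS author
FROM books a
LEFT JOIN authors b ON a.author_id = b.id

Result:
title          | author  
---------------+---------
Winter Gardens | Allen   
Silent Waters  | Mitchell
Paper Boats    | Allen   
Quiet Streets  | NULL    


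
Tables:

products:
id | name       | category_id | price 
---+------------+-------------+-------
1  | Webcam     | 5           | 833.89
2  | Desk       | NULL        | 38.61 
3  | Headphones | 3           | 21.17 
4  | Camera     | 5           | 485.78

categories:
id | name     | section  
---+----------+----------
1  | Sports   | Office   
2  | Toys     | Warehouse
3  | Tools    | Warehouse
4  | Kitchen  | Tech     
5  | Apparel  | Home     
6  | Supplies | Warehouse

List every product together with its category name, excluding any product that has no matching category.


INNER JOIN keeps only products rows whose category_id matches an id in categories. Walk through each product:
  - product 1 (Webcam): category_id=5 -> matches Apparel
  - product 2 (Desk): category_id=NULL, no match -> dropped
  - product 3 (Headphones): category_id=3 -> matches Tools
  - product 4 (Camera): category_id=5 -> matches Apparel
So 1 of 4 rows is dropped.

SQL:
SELECT a.name, b.name AS category
FROM products a
INNER JOIN categories b ON a.category_id = b.id

Result:
name       | category
-----------+---------
Webcam     | Apparel 
Headphones | Tools   
Camera     | Apparel 


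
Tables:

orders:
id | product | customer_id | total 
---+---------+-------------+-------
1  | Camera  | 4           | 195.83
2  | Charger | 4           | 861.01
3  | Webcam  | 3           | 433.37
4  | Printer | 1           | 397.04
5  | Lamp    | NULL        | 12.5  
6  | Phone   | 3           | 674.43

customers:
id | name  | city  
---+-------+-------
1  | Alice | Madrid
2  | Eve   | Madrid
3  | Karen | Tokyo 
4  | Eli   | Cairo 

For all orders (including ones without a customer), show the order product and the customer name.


LEFT JOIN keeps every row from orders (the left table); where customer_id has no match in customers, the customer columns become NULL. Walk through each order:
  - order 1 (Camera): customer_id=4 -> matches Eli
  - order 2 (Charger): customer_id=4 -> matches Eli
  - order 3 (Webcam): customer_id=3 -> matches Karen
  - order 4 (Printer): customer_id=1 -> matches Alice
  - order 5 (Lamp): customer_id=NULL, no match -> kept with NULL
  - order 6 (Phone): customer_id=3 -> matches Karen
All 6 rows appear; 1 has NULL customer.

SQL:
SELECT a.product, b.name AS customer
FROM orders a
LEFT JOIN customers b ON a.customer_id = b.id

Result:
product | customer
--------+---------
Camera  | Eli     
Charger | Eli     
Webcam  | Karen   
Printer | Alice   
Lamp    | NULL    
Phone   | Karen   


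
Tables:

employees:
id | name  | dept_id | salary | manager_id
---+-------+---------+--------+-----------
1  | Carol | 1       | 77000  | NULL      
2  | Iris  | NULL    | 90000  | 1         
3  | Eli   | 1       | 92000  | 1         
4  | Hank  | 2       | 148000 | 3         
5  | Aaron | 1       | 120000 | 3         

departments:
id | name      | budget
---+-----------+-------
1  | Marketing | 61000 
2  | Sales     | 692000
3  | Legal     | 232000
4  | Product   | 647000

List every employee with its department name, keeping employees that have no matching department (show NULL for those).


LEFT JOIN keeps every row from employees (the left table); where dept_id has no match in departments, the department columns become NULL. Walk through each employee:
  - employee 1 (Carol): dept_id=1 -> matches Marketing
  - employee 2 (Iris): dept_id=NULL, no match -> kept with NULL
  - employee 3 (Eli): dept_id=1 -> matches Marketing
  - employee 4 (Hank): dept_id=2 -> matches Sales
  - employee 5 (Aaron): dept_id=1 -> matches Marketing
All 5 rows appear; 1 has NULL department.

SQL:
SELECT a.name, b.name AS department
FROM employees a
LEFT JOIN departments b ON a.dept_id = b.id

Result:
name  | department
------+-----------
Carol | Marketing 
Iris  | NULL      
Eli   | Marketing 
Hank  | Sales     
Aaron | Marketing 


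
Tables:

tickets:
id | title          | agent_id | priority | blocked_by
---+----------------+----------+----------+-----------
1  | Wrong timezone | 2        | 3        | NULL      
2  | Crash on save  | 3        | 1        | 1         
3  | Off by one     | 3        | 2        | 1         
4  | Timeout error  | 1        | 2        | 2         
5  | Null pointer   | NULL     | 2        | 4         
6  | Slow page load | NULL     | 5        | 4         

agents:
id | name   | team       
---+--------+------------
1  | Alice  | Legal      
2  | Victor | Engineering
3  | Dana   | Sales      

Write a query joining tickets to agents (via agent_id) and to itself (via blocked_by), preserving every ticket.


Two LEFT JOINs from the same base table tickets: one to agents via agent_id, one to tickets itself via blocked_by. Both are LEFT so every ticket is preserved.
Match against agents:
  - ticket 1 (Wrong timezone): agent_id=2 -> matches Victor
  - ticket 2 (Crash on save): agent_id=3 -> matches Dana
  - ticket 3 (Off by one): agent_id=3 -> matches Dana
  - ticket 4 (Timeout error): agent_id=1 -> matches Alice
  - ticket 5 (Null pointer): agent_id=NULL, no match -> kept with NULL
  - ticket 6 (Slow page load): agent_id=NULL, no match -> kept with NULL
Match against tickets (self):
  - ticket 1 (Wrong timezone): blocked_by=NULL -> NULL
  - ticket 2 (Crash on save): blocked_by=1 -> Wrong timezone
  - ticket 3 (Off by one): blocked_by=1 -> Wrong timezone
  - ticket 4 (Timeout error): blocked_by=2 -> Crash on save
  - ticket 5 (Null pointer): blocked_by=4 -> Timeout error
  - ticket 6 (Slow page load): blocked_by=4 -> Timeout error

SQL:
SELECT a.title, b.name AS agent, c.title AS blocked_by
FROM tickets a
LEFT JOIN agents b ON a.agent_id = b.id
LEFT JOIN tickets c ON a.blocked_by = c.id

Result:
title          | agent  | blocked_by    
---------------+--------+---------------
Wrong timezone | Victor | NULL          
Crash on save  | Dana   | Wrong timezone
Off by one     | Dana   | Wrong timezone
Timeout error  | Alice  | Crash on save 
Null pointer   | NULL   | Timeout error 
Slow page load | NULL   | Timeout error 


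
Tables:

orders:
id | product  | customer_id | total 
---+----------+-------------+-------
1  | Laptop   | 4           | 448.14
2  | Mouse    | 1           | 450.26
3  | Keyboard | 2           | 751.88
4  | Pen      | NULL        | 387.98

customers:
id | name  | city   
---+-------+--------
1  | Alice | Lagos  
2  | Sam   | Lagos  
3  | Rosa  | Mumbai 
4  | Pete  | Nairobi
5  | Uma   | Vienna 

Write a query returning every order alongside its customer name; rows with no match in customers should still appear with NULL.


LEFT JOIN keeps every row from orders (the left table); where customer_id has no match in customers, the customer columns become NULL. Walk through each order:
  - order 1 (Laptop): customer_id=4 -> matches Pete
  - order 2 (Mouse): customer_id=1 -> matches Alice
  - order 3 (Keyboard): customer_id=2 -> matches Sam
  - order 4 (Pen): customer_id=NULL, no match -> kept with NULL
All 4 rows appear; 1 has NULL customer.

SQL:
SELECT a.product, b.name AS customer
FROM orders a
LEFT JOIN customers b ON a.customer_id = b.id

Result:
product  | customer
---------+---------
Laptop   | Pete    
Mouse    | Alice   
Keyboard | Sam     
Pen      | NULL    


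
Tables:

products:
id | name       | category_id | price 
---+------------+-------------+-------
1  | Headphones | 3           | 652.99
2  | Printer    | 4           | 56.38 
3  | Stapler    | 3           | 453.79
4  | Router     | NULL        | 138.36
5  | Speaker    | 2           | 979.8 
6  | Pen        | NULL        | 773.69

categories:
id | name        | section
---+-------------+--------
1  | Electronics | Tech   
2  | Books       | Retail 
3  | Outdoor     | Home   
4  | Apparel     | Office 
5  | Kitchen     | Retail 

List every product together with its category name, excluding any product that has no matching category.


INNER JOIN keeps only products rows whose category_id matches an id in categories. Walk through each product:
  - product 1 (Headphones): category_id=3 -> matches Outdoor
  - product 2 (Printer): category_id=4 -> matches Apparel
  - product 3 (Stapler): category_id=3 -> matches Outdoor
  - product 4 (Router): category_id=NULL, no match -> dropped
  - product 5 (Speaker): category_id=2 -> matches Books
  - product 6 (Pen): category_id=NULL, no match -> dropped
So 2 of 6 rows are dropped.

SQL:
SELECT a.name, b.name AS category
FROM products a
INNER JOIN categories b ON a.category_id = b.id

Result:
name       | category
-----------+---------
Headphones | Outdoor 
Printer    | Apparel 
Stapler    | Outdoor 
Speaker    | Books   
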